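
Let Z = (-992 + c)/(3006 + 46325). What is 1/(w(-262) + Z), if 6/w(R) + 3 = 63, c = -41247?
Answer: -493310/373059 ≈ -1.3223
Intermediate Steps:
w(R) = ⅒ (w(R) = 6/(-3 + 63) = 6/60 = 6*(1/60) = ⅒)
Z = -42239/49331 (Z = (-992 - 41247)/(3006 + 46325) = -42239/49331 ≈ -0.85624)
1/(w(-262) + Z) = 1/(⅒ - 42239/49331) = 1/(-373059/493310) = -493310/373059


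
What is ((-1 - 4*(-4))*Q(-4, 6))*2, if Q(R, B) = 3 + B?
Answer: 270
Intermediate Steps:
((-1 - 4*(-4))*Q(-4, 6))*2 = ((-1 - 4*(-4))*(3 + 6))*2 = ((-1 + 16)*9)*2 = (15*9)*2 = 135*2 = 270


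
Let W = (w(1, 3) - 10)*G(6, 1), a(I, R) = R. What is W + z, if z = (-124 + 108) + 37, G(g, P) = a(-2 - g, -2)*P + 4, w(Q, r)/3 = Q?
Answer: 7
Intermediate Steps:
w(Q, r) = 3*Q
G(g, P) = 4 - 2*P (G(g, P) = -2*P + 4 = 4 - 2*P)
z = 21 (z = -16 + 37 = 21)
W = -14 (W = (3*1 - 10)*(4 - 2*1) = (3 - 10)*(4 - 2) = -7*2 = -14)
W + z = -14 + 21 = 7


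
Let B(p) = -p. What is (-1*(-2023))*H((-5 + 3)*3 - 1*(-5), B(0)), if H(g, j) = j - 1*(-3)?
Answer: 6069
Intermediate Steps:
H(g, j) = 3 + j (H(g, j) = j + 3 = 3 + j)
(-1*(-2023))*H((-5 + 3)*3 - 1*(-5), B(0)) = (-1*(-2023))*(3 - 1*0) = 2023*(3 + 0) = 2023*3 = 6069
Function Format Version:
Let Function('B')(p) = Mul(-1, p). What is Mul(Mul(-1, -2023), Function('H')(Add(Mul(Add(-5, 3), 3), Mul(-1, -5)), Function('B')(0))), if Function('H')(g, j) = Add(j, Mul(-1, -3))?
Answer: 6069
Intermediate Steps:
Function('H')(g, j) = Add(3, j) (Function('H')(g, j) = Add(j, 3) = Add(3, j))
Mul(Mul(-1, -2023), Function('H')(Add(Mul(Add(-5, 3), 3), Mul(-1, -5)), Function('B')(0))) = Mul(Mul(-1, -2023), Add(3, Mul(-1, 0))) = Mul(2023, Add(3, 0)) = Mul(2023, 3) = 6069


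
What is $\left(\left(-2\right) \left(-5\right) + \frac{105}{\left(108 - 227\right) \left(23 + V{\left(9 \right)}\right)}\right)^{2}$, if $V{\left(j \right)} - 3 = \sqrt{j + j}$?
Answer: $\frac{6212782475}{62563298} + \frac{2508075 \sqrt{2}}{31281649} \approx 99.417$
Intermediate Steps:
$V{\left(j \right)} = 3 + \sqrt{2} \sqrt{j}$ ($V{\left(j \right)} = 3 + \sqrt{j + j} = 3 + \sqrt{2 j} = 3 + \sqrt{2} \sqrt{j}$)
$\left(\left(-2\right) \left(-5\right) + \frac{105}{\left(108 - 227\right) \left(23 + V{\left(9 \right)}\right)}\right)^{2} = \left(\left(-2\right) \left(-5\right) + \frac{105}{\left(108 - 227\right) \left(23 + \left(3 + \sqrt{2} \sqrt{9}\right)\right)}\right)^{2} = \left(10 + \frac{105}{\left(-119\right) \left(23 + \left(3 + \sqrt{2} \cdot 3\right)\right)}\right)^{2} = \left(10 + \frac{105}{\left(-119\right) \left(23 + \left(3 + 3 \sqrt{2}\right)\right)}\right)^{2} = \left(10 + \frac{105}{\left(-119\right) \left(26 + 3 \sqrt{2}\right)}\right)^{2} = \left(10 + \frac{105}{-3094 - 357 \sqrt{2}}\right)^{2}$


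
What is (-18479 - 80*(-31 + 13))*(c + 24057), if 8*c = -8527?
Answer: -3133966231/8 ≈ -3.9175e+8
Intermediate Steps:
c = -8527/8 (c = (⅛)*(-8527) = -8527/8 ≈ -1065.9)
(-18479 - 80*(-31 + 13))*(c + 24057) = (-18479 - 80*(-31 + 13))*(-8527/8 + 24057) = (-18479 - 80*(-18))*(183929/8) = (-18479 + 1440)*(183929/8) = -17039*183929/8 = -3133966231/8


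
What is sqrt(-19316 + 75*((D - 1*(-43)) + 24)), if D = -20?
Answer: I*sqrt(15791) ≈ 125.66*I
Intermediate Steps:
sqrt(-19316 + 75*((D - 1*(-43)) + 24)) = sqrt(-19316 + 75*((-20 - 1*(-43)) + 24)) = sqrt(-19316 + 75*((-20 + 43) + 24)) = sqrt(-19316 + 75*(23 + 24)) = sqrt(-19316 + 75*47) = sqrt(-19316 + 3525) = sqrt(-15791) = I*sqrt(15791)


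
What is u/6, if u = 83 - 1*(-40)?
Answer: 41/2 ≈ 20.500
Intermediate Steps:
u = 123 (u = 83 + 40 = 123)
u/6 = 123/6 = (1/6)*123 = 41/2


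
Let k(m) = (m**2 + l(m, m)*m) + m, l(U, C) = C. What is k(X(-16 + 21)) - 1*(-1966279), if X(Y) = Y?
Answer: 1966334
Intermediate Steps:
k(m) = m + 2*m**2 (k(m) = (m**2 + m*m) + m = (m**2 + m**2) + m = 2*m**2 + m = m + 2*m**2)
k(X(-16 + 21)) - 1*(-1966279) = (-16 + 21)*(1 + 2*(-16 + 21)) - 1*(-1966279) = 5*(1 + 2*5) + 1966279 = 5*(1 + 10) + 1966279 = 5*11 + 1966279 = 55 + 1966279 = 1966334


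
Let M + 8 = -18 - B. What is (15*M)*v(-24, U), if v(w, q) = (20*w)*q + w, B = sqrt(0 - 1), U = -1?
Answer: -177840 - 6840*I ≈ -1.7784e+5 - 6840.0*I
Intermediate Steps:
B = I (B = sqrt(-1) = I ≈ 1.0*I)
M = -26 - I (M = -8 + (-18 - I) = -26 - I ≈ -26.0 - 1.0*I)
v(w, q) = w + 20*q*w (v(w, q) = 20*q*w + w = w + 20*q*w)
(15*M)*v(-24, U) = (15*(-26 - I))*(-24*(1 + 20*(-1))) = (-390 - 15*I)*(-24*(1 - 20)) = (-390 - 15*I)*(-24*(-19)) = (-390 - 15*I)*456 = -177840 - 6840*I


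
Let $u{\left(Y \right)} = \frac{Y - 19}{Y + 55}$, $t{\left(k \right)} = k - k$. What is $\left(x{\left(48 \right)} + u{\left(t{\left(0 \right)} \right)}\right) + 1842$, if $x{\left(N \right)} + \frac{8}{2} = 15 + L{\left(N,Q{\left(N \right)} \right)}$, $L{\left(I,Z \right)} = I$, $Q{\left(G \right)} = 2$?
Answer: $\frac{104536}{55} \approx 1900.7$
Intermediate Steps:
$t{\left(k \right)} = 0$
$x{\left(N \right)} = 11 + N$ ($x{\left(N \right)} = -4 + \left(15 + N\right) = 11 + N$)
$u{\left(Y \right)} = \frac{-19 + Y}{55 + Y}$
$\left(x{\left(48 \right)} + u{\left(t{\left(0 \right)} \right)}\right) + 1842 = \left(\left(11 + 48\right) + \frac{-19 + 0}{55 + 0}\right) + 1842 = \left(59 + \frac{1}{55} \left(-19\right)\right) + 1842 = \left(59 - \frac{19}{55}\right) + 1842 = \frac{3226}{55} + 1842 = \frac{104536}{55}$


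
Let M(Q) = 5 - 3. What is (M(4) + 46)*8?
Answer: 384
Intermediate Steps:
M(Q) = 2
(M(4) + 46)*8 = (2 + 46)*8 = 48*8 = 384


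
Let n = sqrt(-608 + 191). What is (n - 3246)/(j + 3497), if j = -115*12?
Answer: -3246/2117 + I*sqrt(417)/2117 ≈ -1.5333 + 0.009646*I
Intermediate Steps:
n = I*sqrt(417) (n = sqrt(-417) = I*sqrt(417) ≈ 20.421*I)
j = -1380
(n - 3246)/(j + 3497) = (I*sqrt(417) - 3246)/(-1380 + 3497) = (-3246 + I*sqrt(417))/2117 = (-3246 + I*sqrt(417))*(1/2117) = -3246/2117 + I*sqrt(417)/2117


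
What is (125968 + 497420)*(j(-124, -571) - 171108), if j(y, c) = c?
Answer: -107022628452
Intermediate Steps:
(125968 + 497420)*(j(-124, -571) - 171108) = (125968 + 497420)*(-571 - 171108) = 623388*(-171679) = -107022628452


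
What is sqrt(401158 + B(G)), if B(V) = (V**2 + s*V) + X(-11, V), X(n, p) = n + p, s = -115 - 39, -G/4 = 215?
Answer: sqrt(1272327) ≈ 1128.0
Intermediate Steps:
G = -860 (G = -4*215 = -860)
s = -154
B(V) = -11 + V**2 - 153*V (B(V) = (V**2 - 154*V) + (-11 + V) = -11 + V**2 - 153*V)
sqrt(401158 + B(G)) = sqrt(401158 + (-11 + (-860)**2 - 153*(-860))) = sqrt(401158 + (-11 + 739600 + 131580)) = sqrt(401158 + 871169) = sqrt(1272327)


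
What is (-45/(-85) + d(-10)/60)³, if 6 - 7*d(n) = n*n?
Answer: 1298596571/45499293000 ≈ 0.028541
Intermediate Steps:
d(n) = 6/7 - n²/7 (d(n) = 6/7 - n*n/7 = 6/7 - n²/7)
(-45/(-85) + d(-10)/60)³ = (-45/(-85) + (6/7 - ⅐*(-10)²)/60)³ = (-45*(-1/85) + (6/7 - ⅐*100)*(1/60))³ = (9/17 + (6/7 - 100/7)*(1/60))³ = (9/17 - 94/7*1/60)³ = (9/17 - 47/210)³ = (1091/3570)³ = 1298596571/45499293000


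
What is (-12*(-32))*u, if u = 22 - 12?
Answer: 3840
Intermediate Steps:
u = 10
(-12*(-32))*u = -12*(-32)*10 = 384*10 = 3840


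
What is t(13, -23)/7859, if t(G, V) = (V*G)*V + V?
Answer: 6854/7859 ≈ 0.87212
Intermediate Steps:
t(G, V) = V + G*V² (t(G, V) = (G*V)*V + V = G*V² + V = V + G*V²)
t(13, -23)/7859 = -23*(1 + 13*(-23))/7859 = -23*(1 - 299)*(1/7859) = -23*(-298)*(1/7859) = 6854*(1/7859) = 6854/7859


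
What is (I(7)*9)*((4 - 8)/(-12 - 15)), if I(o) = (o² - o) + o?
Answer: 196/3 ≈ 65.333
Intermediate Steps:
I(o) = o²
(I(7)*9)*((4 - 8)/(-12 - 15)) = (7²*9)*((4 - 8)/(-12 - 15)) = (49*9)*(-4/(-27)) = 441*(-4*(-1/27)) = 441*(4/27) = 196/3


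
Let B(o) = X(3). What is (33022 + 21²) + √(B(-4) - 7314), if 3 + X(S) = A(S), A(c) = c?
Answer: 33463 + I*√7314 ≈ 33463.0 + 85.522*I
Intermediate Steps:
X(S) = -3 + S
B(o) = 0 (B(o) = -3 + 3 = 0)
(33022 + 21²) + √(B(-4) - 7314) = (33022 + 21²) + √(0 - 7314) = (33022 + 441) + √(-7314) = 33463 + I*√7314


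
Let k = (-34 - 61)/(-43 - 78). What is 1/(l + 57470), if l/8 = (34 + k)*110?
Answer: 11/968890 ≈ 1.1353e-5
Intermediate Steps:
k = 95/121 (k = -95/(-121) = -95*(-1/121) = 95/121 ≈ 0.78512)
l = 336720/11 (l = 8*((34 + 95/121)*110) = 8*((4209/121)*110) = 8*(42090/11) = 336720/11 ≈ 30611.)
1/(l + 57470) = 1/(336720/11 + 57470) = 1/(968890/11) = 11/968890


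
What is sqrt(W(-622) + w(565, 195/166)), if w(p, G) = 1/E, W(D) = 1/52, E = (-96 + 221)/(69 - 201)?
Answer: I*sqrt(438035)/650 ≈ 1.0182*I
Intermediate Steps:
E = -125/132 (E = 125/(-132) = 125*(-1/132) = -125/132 ≈ -0.94697)
W(D) = 1/52
w(p, G) = -132/125 (w(p, G) = 1/(-125/132) = -132/125)
sqrt(W(-622) + w(565, 195/166)) = sqrt(1/52 - 132/125) = sqrt(-6739/6500) = I*sqrt(438035)/650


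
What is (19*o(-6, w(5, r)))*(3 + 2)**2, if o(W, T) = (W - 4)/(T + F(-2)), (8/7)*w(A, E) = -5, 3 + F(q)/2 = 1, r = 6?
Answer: 38000/67 ≈ 567.16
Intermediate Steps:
F(q) = -4 (F(q) = -6 + 2*1 = -6 + 2 = -4)
w(A, E) = -35/8 (w(A, E) = (7/8)*(-5) = -35/8)
o(W, T) = (-4 + W)/(-4 + T) (o(W, T) = (W - 4)/(T - 4) = (-4 + W)/(-4 + T))
(19*o(-6, w(5, r)))*(3 + 2)**2 = (19*((-4 - 6)/(-4 - 35/8)))*(3 + 2)**2 = (19*(-10/(-67/8)))*5**2 = (19*(-8/67*(-10)))*25 = (19*(80/67))*25 = (1520/67)*25 = 38000/67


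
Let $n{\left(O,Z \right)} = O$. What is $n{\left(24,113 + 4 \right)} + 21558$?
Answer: $21582$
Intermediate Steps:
$n{\left(24,113 + 4 \right)} + 21558 = 24 + 21558 = 21582$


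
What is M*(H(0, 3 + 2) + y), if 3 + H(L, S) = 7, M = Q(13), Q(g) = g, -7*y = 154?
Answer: -234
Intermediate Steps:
y = -22 (y = -⅐*154 = -22)
M = 13
H(L, S) = 4 (H(L, S) = -3 + 7 = 4)
M*(H(0, 3 + 2) + y) = 13*(4 - 22) = 13*(-18) = -234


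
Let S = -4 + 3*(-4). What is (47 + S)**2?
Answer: 961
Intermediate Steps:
S = -16 (S = -4 - 12 = -16)
(47 + S)**2 = (47 - 16)**2 = 31**2 = 961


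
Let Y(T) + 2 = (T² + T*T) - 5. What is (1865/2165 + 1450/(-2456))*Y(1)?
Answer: -720595/531724 ≈ -1.3552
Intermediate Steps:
Y(T) = -7 + 2*T² (Y(T) = -2 + ((T² + T*T) - 5) = -2 + ((T² + T²) - 5) = -2 + (2*T² - 5) = -2 + (-5 + 2*T²) = -7 + 2*T²)
(1865/2165 + 1450/(-2456))*Y(1) = (1865/2165 + 1450/(-2456))*(-7 + 2*1²) = (1865*(1/2165) + 1450*(-1/2456))*(-7 + 2*1) = (373/433 - 725/1228)*(-7 + 2) = (144119/531724)*(-5) = -720595/531724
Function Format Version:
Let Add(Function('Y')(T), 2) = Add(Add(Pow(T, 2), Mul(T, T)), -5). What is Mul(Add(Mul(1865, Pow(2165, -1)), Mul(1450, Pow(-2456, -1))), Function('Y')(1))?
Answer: Rational(-720595, 531724) ≈ -1.3552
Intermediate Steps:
Function('Y')(T) = Add(-7, Mul(2, Pow(T, 2))) (Function('Y')(T) = Add(-2, Add(Add(Pow(T, 2), Mul(T, T)), -5)) = Add(-2, Add(Add(Pow(T, 2), Pow(T, 2)), -5)) = Add(-2, Add(Mul(2, Pow(T, 2)), -5)) = Add(-2, Add(-5, Mul(2, Pow(T, 2)))) = Add(-7, Mul(2, Pow(T, 2))))
Mul(Add(Mul(1865, Pow(2165, -1)), Mul(1450, Pow(-2456, -1))), Function('Y')(1)) = Mul(Add(Mul(1865, Pow(2165, -1)), Mul(1450, Pow(-2456, -1))), Add(-7, Mul(2, Pow(1, 2)))) = Mul(Add(Mul(1865, Rational(1, 2165)), Mul(1450, Rational(-1, 2456))), Add(-7, Mul(2, 1))) = Mul(Add(Rational(373, 433), Rational(-725, 1228)), Add(-7, 2)) = Mul(Rational(144119, 531724), -5) = Rational(-720595, 531724)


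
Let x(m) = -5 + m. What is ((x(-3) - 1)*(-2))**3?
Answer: 5832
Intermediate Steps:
((x(-3) - 1)*(-2))**3 = (((-5 - 3) - 1)*(-2))**3 = ((-8 - 1)*(-2))**3 = (-9*(-2))**3 = 18**3 = 5832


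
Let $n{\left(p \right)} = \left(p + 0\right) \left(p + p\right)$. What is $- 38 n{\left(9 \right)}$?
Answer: $-6156$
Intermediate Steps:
$n{\left(p \right)} = 2 p^{2}$ ($n{\left(p \right)} = p 2 p = 2 p^{2}$)
$- 38 n{\left(9 \right)} = - 38 \cdot 2 \cdot 9^{2} = - 38 \cdot 2 \cdot 81 = \left(-38\right) 162 = -6156$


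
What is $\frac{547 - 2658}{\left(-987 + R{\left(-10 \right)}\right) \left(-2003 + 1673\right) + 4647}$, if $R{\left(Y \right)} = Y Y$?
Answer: $- \frac{2111}{297357} \approx -0.0070992$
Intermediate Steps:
$R{\left(Y \right)} = Y^{2}$
$\frac{547 - 2658}{\left(-987 + R{\left(-10 \right)}\right) \left(-2003 + 1673\right) + 4647} = \frac{547 - 2658}{\left(-987 + \left(-10\right)^{2}\right) \left(-2003 + 1673\right) + 4647} = - \frac{2111}{\left(-987 + 100\right) \left(-330\right) + 4647} = - \frac{2111}{\left(-887\right) \left(-330\right) + 4647} = - \frac{2111}{292710 + 4647} = - \frac{2111}{297357}$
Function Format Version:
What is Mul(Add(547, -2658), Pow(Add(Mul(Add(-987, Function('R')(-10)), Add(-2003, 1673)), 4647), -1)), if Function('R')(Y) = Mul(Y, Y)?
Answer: Rational(-2111, 297357) ≈ -0.0070992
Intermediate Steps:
Function('R')(Y) = Pow(Y, 2)
Mul(Add(547, -2658), Pow(Add(Mul(Add(-987, Function('R')(-10)), Add(-2003, 1673)), 4647), -1)) = Mul(Add(547, -2658), Pow(Add(Mul(Add(-987, Pow(-10, 2)), Add(-2003, 1673)), 4647), -1)) = Mul(-2111, Pow(Add(Mul(Add(-987, 100), -330), 4647), -1)) = Mul(-2111, Pow(Add(Mul(-887, -330), 4647), -1)) = Mul(-2111, Pow(Add(292710, 4647), -1)) = Mul(-2111, Pow(297357, -1)) = Mul(-2111, Rational(1, 297357)) = Rational(-2111, 297357)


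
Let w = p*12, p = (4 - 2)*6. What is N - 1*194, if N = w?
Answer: -50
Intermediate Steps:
p = 12 (p = 2*6 = 12)
w = 144 (w = 12*12 = 144)
N = 144
N - 1*194 = 144 - 1*194 = 144 - 194 = -50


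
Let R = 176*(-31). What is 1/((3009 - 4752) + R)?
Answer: -1/7199 ≈ -0.00013891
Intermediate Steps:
R = -5456
1/((3009 - 4752) + R) = 1/((3009 - 4752) - 5456) = 1/(-1743 - 5456) = 1/(-7199) = -1/7199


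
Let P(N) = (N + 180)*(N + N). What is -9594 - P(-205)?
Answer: -19844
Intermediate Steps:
P(N) = 2*N*(180 + N) (P(N) = (180 + N)*(2*N) = 2*N*(180 + N))
-9594 - P(-205) = -9594 - 2*(-205)*(180 - 205) = -9594 - 2*(-205)*(-25) = -9594 - 1*10250 = -9594 - 10250 = -19844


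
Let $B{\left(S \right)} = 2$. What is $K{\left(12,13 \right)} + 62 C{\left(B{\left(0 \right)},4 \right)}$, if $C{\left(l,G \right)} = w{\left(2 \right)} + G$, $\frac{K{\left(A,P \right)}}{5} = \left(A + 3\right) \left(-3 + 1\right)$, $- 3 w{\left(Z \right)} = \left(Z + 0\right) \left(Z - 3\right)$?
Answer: $\frac{418}{3} \approx 139.33$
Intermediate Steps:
$w{\left(Z \right)} = - \frac{Z \left(-3 + Z\right)}{3}$ ($w{\left(Z \right)} = - \frac{\left(Z + 0\right) \left(Z - 3\right)}{3} = - \frac{Z \left(-3 + Z\right)}{3}$)
$K{\left(A,P \right)} = -30 - 10 A$ ($K{\left(A,P \right)} = 5 \left(A + 3\right) \left(-3 + 1\right) = 5 \left(3 + A\right) \left(-2\right) = 5 \left(-6 - 2 A\right) = -30 - 10 A$)
$C{\left(l,G \right)} = \frac{2}{3} + G$ ($C{\left(l,G \right)} = \frac{1}{3} \cdot 2 \left(3 - 2\right) + G = \frac{1}{3} \cdot 2 \cdot 1 + G = \frac{2}{3} + G$)
$K{\left(12,13 \right)} + 62 C{\left(B{\left(0 \right)},4 \right)} = \left(-30 - 120\right) + 62 \left(\frac{2}{3} + 4\right) = \left(-30 - 120\right) + 62 \cdot \frac{14}{3} = -150 + \frac{868}{3} = \frac{418}{3}$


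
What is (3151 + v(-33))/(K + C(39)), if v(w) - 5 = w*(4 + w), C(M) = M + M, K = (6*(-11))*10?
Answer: -1371/194 ≈ -7.0670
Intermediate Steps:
K = -660 (K = -66*10 = -660)
C(M) = 2*M
v(w) = 5 + w*(4 + w)
(3151 + v(-33))/(K + C(39)) = (3151 + (5 + (-33)² + 4*(-33)))/(-660 + 2*39) = (3151 + (5 + 1089 - 132))/(-660 + 78) = (3151 + 962)/(-582) = 4113*(-1/582) = -1371/194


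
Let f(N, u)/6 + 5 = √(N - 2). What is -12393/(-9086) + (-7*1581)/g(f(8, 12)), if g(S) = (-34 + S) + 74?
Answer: 125873151/131747 - 33201*√6/58 ≈ -446.75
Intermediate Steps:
f(N, u) = -30 + 6*√(-2 + N) (f(N, u) = -30 + 6*√(N - 2) = -30 + 6*√(-2 + N))
g(S) = 40 + S
-12393/(-9086) + (-7*1581)/g(f(8, 12)) = -12393/(-9086) + (-7*1581)/(40 + (-30 + 6*√(-2 + 8))) = -12393*(-1/9086) - 11067/(40 + (-30 + 6*√6)) = 12393/9086 - 11067/(10 + 6*√6)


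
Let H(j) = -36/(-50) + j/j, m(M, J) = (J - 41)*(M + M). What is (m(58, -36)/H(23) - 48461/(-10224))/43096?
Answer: -2280935377/18946380672 ≈ -0.12039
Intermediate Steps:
m(M, J) = 2*M*(-41 + J) (m(M, J) = (-41 + J)*(2*M) = 2*M*(-41 + J))
H(j) = 43/25 (H(j) = -36*(-1/50) + 1 = 18/25 + 1 = 43/25)
(m(58, -36)/H(23) - 48461/(-10224))/43096 = ((2*58*(-41 - 36))/(43/25) - 48461/(-10224))/43096 = ((2*58*(-77))*(25/43) - 48461*(-1/10224))*(1/43096) = (-8932*25/43 + 48461/10224)*(1/43096) = (-223300/43 + 48461/10224)*(1/43096) = -2280935377/439632*1/43096 = -2280935377/18946380672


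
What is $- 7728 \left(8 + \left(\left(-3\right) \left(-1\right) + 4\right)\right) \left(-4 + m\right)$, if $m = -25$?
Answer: $3361680$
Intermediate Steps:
$- 7728 \left(8 + \left(\left(-3\right) \left(-1\right) + 4\right)\right) \left(-4 + m\right) = - 7728 \left(8 + \left(\left(-3\right) \left(-1\right) + 4\right)\right) \left(-4 - 25\right) = - 7728 \left(8 + \left(3 + 4\right)\right) \left(-29\right) = - 7728 \left(8 + 7\right) \left(-29\right) = - 7728 \cdot 15 \left(-29\right) = \left(-7728\right) \left(-435\right) = 3361680$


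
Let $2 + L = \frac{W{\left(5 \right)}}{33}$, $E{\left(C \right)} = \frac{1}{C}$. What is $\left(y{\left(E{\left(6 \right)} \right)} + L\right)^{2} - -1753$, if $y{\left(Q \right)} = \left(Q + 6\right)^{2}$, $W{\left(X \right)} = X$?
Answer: $\frac{480161377}{156816} \approx 3061.9$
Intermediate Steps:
$y{\left(Q \right)} = \left(6 + Q\right)^{2}$
$L = - \frac{61}{33}$ ($L = -2 + \frac{5}{33} = - \frac{61}{33} \approx -1.8485$)
$\left(y{\left(E{\left(6 \right)} \right)} + L\right)^{2} - -1753 = \left(\left(6 + \frac{1}{6}\right)^{2} - \frac{61}{33}\right)^{2} - -1753 = \left(\left(6 + \frac{1}{6}\right)^{2} - \frac{61}{33}\right)^{2} + 1753 = \left(\left(\frac{37}{6}\right)^{2} - \frac{61}{33}\right)^{2} + 1753 = \left(\frac{1369}{36} - \frac{61}{33}\right)^{2} + 1753 = \left(\frac{14327}{396}\right)^{2} + 1753 = \frac{205262929}{156816} + 1753 = \frac{480161377}{156816}$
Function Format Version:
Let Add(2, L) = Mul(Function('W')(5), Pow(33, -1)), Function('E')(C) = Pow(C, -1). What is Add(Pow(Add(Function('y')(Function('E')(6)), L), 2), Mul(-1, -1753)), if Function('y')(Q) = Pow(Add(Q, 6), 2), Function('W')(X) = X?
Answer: Rational(480161377, 156816) ≈ 3061.9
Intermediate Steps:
Function('y')(Q) = Pow(Add(6, Q), 2)
L = Rational(-61, 33) (L = Add(-2, Mul(5, Pow(33, -1))) = Add(-2, Mul(5, Rational(1, 33))) = Add(-2, Rational(5, 33)) = Rational(-61, 33) ≈ -1.8485)
Add(Pow(Add(Function('y')(Function('E')(6)), L), 2), Mul(-1, -1753)) = Add(Pow(Add(Pow(Add(6, Pow(6, -1)), 2), Rational(-61, 33)), 2), Mul(-1, -1753)) = Add(Pow(Add(Pow(Add(6, Rational(1, 6)), 2), Rational(-61, 33)), 2), 1753) = Add(Pow(Add(Pow(Rational(37, 6), 2), Rational(-61, 33)), 2), 1753) = Add(Pow(Add(Rational(1369, 36), Rational(-61, 33)), 2), 1753) = Add(Pow(Rational(14327, 396), 2), 1753) = Add(Rational(205262929, 156816), 1753) = Rational(480161377, 156816)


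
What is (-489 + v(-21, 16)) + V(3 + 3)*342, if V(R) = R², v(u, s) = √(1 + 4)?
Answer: 11823 + √5 ≈ 11825.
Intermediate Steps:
v(u, s) = √5
(-489 + v(-21, 16)) + V(3 + 3)*342 = (-489 + √5) + (3 + 3)²*342 = (-489 + √5) + 6²*342 = (-489 + √5) + 36*342 = (-489 + √5) + 12312 = 11823 + √5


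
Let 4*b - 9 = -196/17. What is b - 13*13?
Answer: -11535/68 ≈ -169.63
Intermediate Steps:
b = -43/68 (b = 9/4 + (-196/17)/4 = 9/4 + (-196*1/17)/4 = 9/4 + (1/4)*(-196/17) = 9/4 - 49/17 = -43/68 ≈ -0.63235)
b - 13*13 = -43/68 - 13*13 = -43/68 - 169 = -11535/68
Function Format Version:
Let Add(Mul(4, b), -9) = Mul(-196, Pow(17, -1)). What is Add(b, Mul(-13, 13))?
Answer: Rational(-11535, 68) ≈ -169.63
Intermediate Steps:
b = Rational(-43, 68) (b = Add(Rational(9, 4), Mul(Rational(1, 4), Mul(-196, Pow(17, -1)))) = Add(Rational(9, 4), Mul(Rational(1, 4), Mul(-196, Rational(1, 17)))) = Add(Rational(9, 4), Mul(Rational(1, 4), Rational(-196, 17))) = Add(Rational(9, 4), Rational(-49, 17)) = Rational(-43, 68) ≈ -0.63235)
Add(b, Mul(-13, 13)) = Add(Rational(-43, 68), Mul(-13, 13)) = Add(Rational(-43, 68), -169) = Rational(-11535, 68)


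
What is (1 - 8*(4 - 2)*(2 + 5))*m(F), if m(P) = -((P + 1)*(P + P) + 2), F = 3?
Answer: 2886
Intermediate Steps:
m(P) = -2 - 2*P*(1 + P) (m(P) = -((1 + P)*(2*P) + 2) = -(2*P*(1 + P) + 2) = -(2 + 2*P*(1 + P)) = -2 - 2*P*(1 + P))
(1 - 8*(4 - 2)*(2 + 5))*m(F) = (1 - 8*(4 - 2)*(2 + 5))*(-2 - 2*3 - 2*3²) = (1 - 16*7)*(-2 - 6 - 2*9) = (1 - 8*14)*(-2 - 6 - 18) = (1 - 112)*(-26) = -111*(-26) = 2886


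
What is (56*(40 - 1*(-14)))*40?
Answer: 120960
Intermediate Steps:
(56*(40 - 1*(-14)))*40 = (56*(40 + 14))*40 = (56*54)*40 = 3024*40 = 120960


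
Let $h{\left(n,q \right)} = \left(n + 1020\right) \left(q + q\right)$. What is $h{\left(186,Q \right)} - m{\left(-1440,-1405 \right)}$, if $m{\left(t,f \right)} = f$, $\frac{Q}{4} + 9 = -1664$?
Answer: $-16139699$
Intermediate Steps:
$Q = -6692$ ($Q = -36 + 4 \left(-1664\right) = -36 - 6656 = -6692$)
$h{\left(n,q \right)} = 2 q \left(1020 + n\right)$ ($h{\left(n,q \right)} = \left(1020 + n\right) 2 q = 2 q \left(1020 + n\right)$)
$h{\left(186,Q \right)} - m{\left(-1440,-1405 \right)} = 2 \left(-6692\right) \left(1020 + 186\right) - -1405 = 2 \left(-6692\right) 1206 + 1405 = -16141104 + 1405 = -16139699$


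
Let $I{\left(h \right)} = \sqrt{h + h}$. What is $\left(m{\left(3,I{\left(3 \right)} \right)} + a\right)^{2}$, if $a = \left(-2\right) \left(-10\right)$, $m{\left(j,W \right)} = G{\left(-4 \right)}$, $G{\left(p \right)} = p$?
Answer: $256$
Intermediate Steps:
$I{\left(h \right)} = \sqrt{2} \sqrt{h}$ ($I{\left(h \right)} = \sqrt{2 h} = \sqrt{2} \sqrt{h}$)
$m{\left(j,W \right)} = -4$
$a = 20$
$\left(m{\left(3,I{\left(3 \right)} \right)} + a\right)^{2} = \left(-4 + 20\right)^{2} = 16^{2} = 256$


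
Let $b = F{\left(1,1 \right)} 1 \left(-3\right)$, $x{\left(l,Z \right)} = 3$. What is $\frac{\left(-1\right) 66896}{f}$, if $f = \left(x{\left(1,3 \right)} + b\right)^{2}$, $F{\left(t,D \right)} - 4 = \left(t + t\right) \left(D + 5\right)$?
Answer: $- \frac{66896}{2025} \approx -33.035$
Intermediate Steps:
$F{\left(t,D \right)} = 4 + 2 t \left(5 + D\right)$ ($F{\left(t,D \right)} = 4 + \left(t + t\right) \left(D + 5\right) = 4 + 2 t \left(5 + D\right)$)
$b = -48$ ($b = \left(4 + 10 \cdot 1 + 2 \cdot 1 \cdot 1\right) 1 \left(-3\right) = \left(4 + 10 + 2\right) 1 \left(-3\right) = 16 \cdot 1 \left(-3\right) = 16 \left(-3\right) = -48$)
$f = 2025$ ($f = \left(3 - 48\right)^{2} = \left(-45\right)^{2} = 2025$)
$\frac{\left(-1\right) 66896}{f} = \frac{\left(-1\right) 66896}{2025} = \left(-66896\right) \frac{1}{2025} = - \frac{66896}{2025}$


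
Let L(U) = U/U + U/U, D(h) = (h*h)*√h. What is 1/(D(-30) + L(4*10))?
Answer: 1/12150002 - 225*I*√30/6075001 ≈ 8.2304e-8 - 0.00020286*I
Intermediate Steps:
D(h) = h^(5/2) (D(h) = h²*√h = h^(5/2))
L(U) = 2 (L(U) = 1 + 1 = 2)
1/(D(-30) + L(4*10)) = 1/((-30)^(5/2) + 2) = 1/(900*I*√30 + 2) = 1/(2 + 900*I*√30)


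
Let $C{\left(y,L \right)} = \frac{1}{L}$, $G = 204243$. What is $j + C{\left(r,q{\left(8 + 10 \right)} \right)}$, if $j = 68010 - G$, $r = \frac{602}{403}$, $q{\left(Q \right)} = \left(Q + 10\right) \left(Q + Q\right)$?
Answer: $- \frac{137322863}{1008} \approx -1.3623 \cdot 10^{5}$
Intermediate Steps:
$q{\left(Q \right)} = 2 Q \left(10 + Q\right)$ ($q{\left(Q \right)} = \left(10 + Q\right) 2 Q = 2 Q \left(10 + Q\right)$)
$r = \frac{602}{403}$ ($r = 602 \cdot \frac{1}{403} = \frac{602}{403} \approx 1.4938$)
$j = -136233$ ($j = 68010 - 204243 = -136233$)
$j + C{\left(r,q{\left(8 + 10 \right)} \right)} = -136233 + \frac{1}{2 \left(8 + 10\right) \left(10 + \left(8 + 10\right)\right)} = -136233 + \frac{1}{2 \cdot 18 \left(10 + 18\right)} = -136233 + \frac{1}{2 \cdot 18 \cdot 28} = -136233 + \frac{1}{1008} = - \frac{137322863}{1008}$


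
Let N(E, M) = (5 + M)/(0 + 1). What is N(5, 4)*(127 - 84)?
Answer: 387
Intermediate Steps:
N(E, M) = 5 + M (N(E, M) = (5 + M)/1 = (5 + M)*1 = 5 + M)
N(5, 4)*(127 - 84) = (5 + 4)*(127 - 84) = 9*43 = 387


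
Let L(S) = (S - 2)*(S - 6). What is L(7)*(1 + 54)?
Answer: 275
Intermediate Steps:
L(S) = (-6 + S)*(-2 + S) (L(S) = (-2 + S)*(-6 + S) = (-6 + S)*(-2 + S))
L(7)*(1 + 54) = (12 + 7² - 8*7)*(1 + 54) = (12 + 49 - 56)*55 = 5*55 = 275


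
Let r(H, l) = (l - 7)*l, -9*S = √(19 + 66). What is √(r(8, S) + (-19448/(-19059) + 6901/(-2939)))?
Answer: √(-7858343479004018 + 21963291835721607*√85)/168043203 ≈ 2.6254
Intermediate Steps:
S = -√85/9 (S = -√(19 + 66)/9 = -√85/9 ≈ -1.0244)
r(H, l) = l*(-7 + l) (r(H, l) = (-7 + l)*l = l*(-7 + l))
√(r(8, S) + (-19448/(-19059) + 6901/(-2939))) = √((-√85/9)*(-7 - √85/9) + (-19448/(-19059) + 6901/(-2939))) = √(-√85*(-7 - √85/9)/9 + (-19448*(-1/19059) + 6901*(-1/2939))) = √(-√85*(-7 - √85/9)/9 + (19448/19059 - 6901/2939)) = √(-√85*(-7 - √85/9)/9 - 74368487/56014401) = √(-74368487/56014401 - √85*(-7 - √85/9)/9)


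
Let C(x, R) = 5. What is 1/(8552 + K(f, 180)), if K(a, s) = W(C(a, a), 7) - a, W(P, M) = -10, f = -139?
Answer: 1/8681 ≈ 0.00011519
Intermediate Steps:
K(a, s) = -10 - a
1/(8552 + K(f, 180)) = 1/(8552 + (-10 - 1*(-139))) = 1/(8552 + (-10 + 139)) = 1/(8552 + 129) = 1/8681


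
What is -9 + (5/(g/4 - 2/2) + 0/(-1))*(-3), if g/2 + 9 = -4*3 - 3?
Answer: -102/13 ≈ -7.8462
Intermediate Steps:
g = -48 (g = -18 + 2*(-4*3 - 3) = -18 + 2*(-12 - 3) = -18 + 2*(-15) = -18 - 30 = -48)
-9 + (5/(g/4 - 2/2) + 0/(-1))*(-3) = -9 + (5/(-48/4 - 2/2) + 0/(-1))*(-3) = -9 + (5/(-48*¼ - 2*½) + 0*(-1))*(-3) = -9 + (5/(-12 - 1) + 0)*(-3) = -9 + (5/(-13) + 0)*(-3) = -9 + (5*(-1/13) + 0)*(-3) = -9 + (-5/13 + 0)*(-3) = -9 - 5/13*(-3) = -9 + 15/13 = -102/13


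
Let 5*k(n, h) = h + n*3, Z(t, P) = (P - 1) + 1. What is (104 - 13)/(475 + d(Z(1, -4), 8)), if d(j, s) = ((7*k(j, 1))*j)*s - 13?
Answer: 65/682 ≈ 0.095308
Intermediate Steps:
Z(t, P) = P (Z(t, P) = (-1 + P) + 1 = P)
k(n, h) = h/5 + 3*n/5 (k(n, h) = (h + n*3)/5 = (h + 3*n)/5 = h/5 + 3*n/5)
d(j, s) = -13 + j*s*(7/5 + 21*j/5) (d(j, s) = ((7*((⅕)*1 + 3*j/5))*j)*s - 13 = ((7*(⅕ + 3*j/5))*j)*s - 13 = ((7/5 + 21*j/5)*j)*s - 13 = (j*(7/5 + 21*j/5))*s - 13 = j*s*(7/5 + 21*j/5) - 13 = -13 + j*s*(7/5 + 21*j/5))
(104 - 13)/(475 + d(Z(1, -4), 8)) = (104 - 13)/(475 + (-13 + (7/5)*(-4)*8*(1 + 3*(-4)))) = 91/(475 + (-13 + (7/5)*(-4)*8*(1 - 12))) = 91/(475 + (-13 + (7/5)*(-4)*8*(-11))) = 91/(475 + (-13 + 2464/5)) = 91/(475 + 2399/5) = 91/(4774/5) = 91*(5/4774) = 65/682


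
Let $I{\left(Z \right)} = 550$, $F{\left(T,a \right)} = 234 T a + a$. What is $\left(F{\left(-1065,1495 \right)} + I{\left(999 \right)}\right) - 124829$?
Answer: $-372691734$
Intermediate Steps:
$F{\left(T,a \right)} = a + 234 T a$ ($F{\left(T,a \right)} = 234 T a + a = a + 234 T a$)
$\left(F{\left(-1065,1495 \right)} + I{\left(999 \right)}\right) - 124829 = \left(1495 \left(1 + 234 \left(-1065\right)\right) + 550\right) - 124829 = \left(1495 \left(1 - 249210\right) + 550\right) - 124829 = \left(1495 \left(-249209\right) + 550\right) - 124829 = \left(-372567455 + 550\right) - 124829 = -372566905 - 124829 = -372691734$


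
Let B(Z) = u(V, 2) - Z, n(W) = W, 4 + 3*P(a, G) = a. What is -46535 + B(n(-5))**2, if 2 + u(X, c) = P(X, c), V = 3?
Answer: -418751/9 ≈ -46528.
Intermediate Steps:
P(a, G) = -4/3 + a/3
u(X, c) = -10/3 + X/3 (u(X, c) = -2 + (-4/3 + X/3) = -10/3 + X/3)
B(Z) = -7/3 - Z (B(Z) = (-10/3 + (1/3)*3) - Z = (-10/3 + 1) - Z = -7/3 - Z)
-46535 + B(n(-5))**2 = -46535 + (-7/3 - 1*(-5))**2 = -46535 + (-7/3 + 5)**2 = -46535 + (8/3)**2 = -46535 + 64/9 = -418751/9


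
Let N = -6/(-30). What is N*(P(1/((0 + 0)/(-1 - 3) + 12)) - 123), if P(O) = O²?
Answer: -17711/720 ≈ -24.599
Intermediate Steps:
N = ⅕ (N = -6*(-1/30) = ⅕ ≈ 0.20000)
N*(P(1/((0 + 0)/(-1 - 3) + 12)) - 123) = ((1/((0 + 0)/(-1 - 3) + 12))² - 123)/5 = ((1/(0/(-4) + 12))² - 123)/5 = ((1/(0*(-¼) + 12))² - 123)/5 = ((1/(0 + 12))² - 123)/5 = ((1/12)² - 123)/5 = (1/144 - 123)/5 = (⅕)*(-17711/144) = -17711/720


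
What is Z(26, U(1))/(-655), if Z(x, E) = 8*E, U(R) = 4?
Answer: -32/655 ≈ -0.048855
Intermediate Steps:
Z(26, U(1))/(-655) = (8*4)/(-655) = 32*(-1/655) = -32/655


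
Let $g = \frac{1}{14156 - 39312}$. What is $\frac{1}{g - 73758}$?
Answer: $- \frac{25156}{1855456249} \approx -1.3558 \cdot 10^{-5}$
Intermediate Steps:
$g = - \frac{1}{25156}$ ($g = \frac{1}{-25156} = - \frac{1}{25156} \approx -3.9752 \cdot 10^{-5}$)
$\frac{1}{g - 73758} = \frac{1}{- \frac{1}{25156} - 73758} = \frac{1}{- \frac{1855456249}{25156}} = - \frac{25156}{1855456249}$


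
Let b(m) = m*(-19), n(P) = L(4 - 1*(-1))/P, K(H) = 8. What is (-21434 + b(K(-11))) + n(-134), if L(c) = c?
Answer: -2892529/134 ≈ -21586.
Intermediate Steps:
n(P) = 5/P (n(P) = (4 - 1*(-1))/P = (4 + 1)/P = 5/P)
b(m) = -19*m
(-21434 + b(K(-11))) + n(-134) = (-21434 - 19*8) + 5/(-134) = (-21434 - 152) + 5*(-1/134) = -21586 - 5/134 = -2892529/134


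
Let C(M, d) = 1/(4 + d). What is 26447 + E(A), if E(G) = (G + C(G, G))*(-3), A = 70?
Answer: 1941535/74 ≈ 26237.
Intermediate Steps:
E(G) = -3*G - 3/(4 + G) (E(G) = (G + 1/(4 + G))*(-3) = -3*G - 3/(4 + G))
26447 + E(A) = 26447 + 3*(-1 - 1*70*(4 + 70))/(4 + 70) = 26447 + 3*(-1 - 1*70*74)/74 = 26447 + 3*(1/74)*(-1 - 5180) = 26447 + 3*(1/74)*(-5181) = 26447 - 15543/74 = 1941535/74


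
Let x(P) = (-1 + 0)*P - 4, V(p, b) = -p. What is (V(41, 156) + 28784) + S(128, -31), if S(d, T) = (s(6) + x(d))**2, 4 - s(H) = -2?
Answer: 44619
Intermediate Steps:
s(H) = 6 (s(H) = 4 - 1*(-2) = 4 + 2 = 6)
x(P) = -4 - P (x(P) = -P - 4 = -4 - P)
S(d, T) = (2 - d)**2 (S(d, T) = (6 + (-4 - d))**2 = (2 - d)**2)
(V(41, 156) + 28784) + S(128, -31) = (-1*41 + 28784) + (-2 + 128)**2 = (-41 + 28784) + 126**2 = 28743 + 15876 = 44619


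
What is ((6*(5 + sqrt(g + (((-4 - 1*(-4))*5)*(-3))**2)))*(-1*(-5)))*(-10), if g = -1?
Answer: -1500 - 300*I ≈ -1500.0 - 300.0*I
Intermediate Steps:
((6*(5 + sqrt(g + (((-4 - 1*(-4))*5)*(-3))**2)))*(-1*(-5)))*(-10) = ((6*(5 + sqrt(-1 + (((-4 - 1*(-4))*5)*(-3))**2)))*(-1*(-5)))*(-10) = ((6*(5 + sqrt(-1 + (((-4 + 4)*5)*(-3))**2)))*5)*(-10) = ((6*(5 + sqrt(-1 + ((0*5)*(-3))**2)))*5)*(-10) = ((6*(5 + sqrt(-1 + (0*(-3))**2)))*5)*(-10) = ((6*(5 + sqrt(-1 + 0**2)))*5)*(-10) = ((6*(5 + sqrt(-1 + 0)))*5)*(-10) = ((6*(5 + sqrt(-1)))*5)*(-10) = ((6*(5 + I))*5)*(-10) = ((30 + 6*I)*5)*(-10) = (150 + 30*I)*(-10) = -1500 - 300*I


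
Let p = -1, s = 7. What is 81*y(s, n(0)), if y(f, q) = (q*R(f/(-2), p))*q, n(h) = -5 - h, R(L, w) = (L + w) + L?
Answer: -16200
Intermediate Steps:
R(L, w) = w + 2*L
y(f, q) = q**2*(-1 - f) (y(f, q) = (q*(-1 + 2*(f/(-2))))*q = (q*(-1 + 2*(f*(-1/2))))*q = (q*(-1 + 2*(-f/2)))*q = (q*(-1 - f))*q = q**2*(-1 - f))
81*y(s, n(0)) = 81*((-5 - 1*0)**2*(-1 - 1*7)) = 81*((-5 + 0)**2*(-1 - 7)) = 81*((-5)**2*(-8)) = 81*(25*(-8)) = 81*(-200) = -16200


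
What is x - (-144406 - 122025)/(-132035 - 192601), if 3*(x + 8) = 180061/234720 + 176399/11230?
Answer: -71217546529117/21392746259040 ≈ -3.3291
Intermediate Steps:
x = -1983527609/790771680 (x = -8 + (180061/234720 + 176399/11230)/3 = -8 + (⅓)*(4342645831/263590560) = -8 + 4342645831/790771680 = -1983527609/790771680 ≈ -2.5083)
x - (-144406 - 122025)/(-132035 - 192601) = -1983527609/790771680 - (-144406 - 122025)/(-132035 - 192601) = -1983527609/790771680 - (-266431)/(-324636) = -1983527609/790771680 - (-266431)*(-1)/324636 = -1983527609/790771680 - 1*266431/324636 = -1983527609/790771680 - 266431/324636 = -71217546529117/21392746259040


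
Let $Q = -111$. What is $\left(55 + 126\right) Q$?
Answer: $-20091$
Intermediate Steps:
$\left(55 + 126\right) Q = \left(55 + 126\right) \left(-111\right) = 181 \left(-111\right) = -20091$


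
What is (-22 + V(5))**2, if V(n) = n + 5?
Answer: 144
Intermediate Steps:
V(n) = 5 + n
(-22 + V(5))**2 = (-22 + (5 + 5))**2 = (-22 + 10)**2 = (-12)**2 = 144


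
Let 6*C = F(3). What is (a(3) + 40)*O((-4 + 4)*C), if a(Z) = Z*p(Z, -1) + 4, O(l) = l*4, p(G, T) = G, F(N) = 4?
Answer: 0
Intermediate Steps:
C = 2/3 (C = (1/6)*4 = 2/3 ≈ 0.66667)
O(l) = 4*l
a(Z) = 4 + Z**2 (a(Z) = Z*Z + 4 = Z**2 + 4 = 4 + Z**2)
(a(3) + 40)*O((-4 + 4)*C) = ((4 + 3**2) + 40)*(4*((-4 + 4)*(2/3))) = ((4 + 9) + 40)*(4*(0*(2/3))) = (13 + 40)*(4*0) = 53*0 = 0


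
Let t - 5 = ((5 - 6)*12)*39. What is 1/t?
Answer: -1/463 ≈ -0.0021598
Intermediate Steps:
t = -463 (t = 5 + ((5 - 6)*12)*39 = 5 - 1*12*39 = 5 - 12*39 = 5 - 468 = -463)
1/t = 1/(-463) = -1/463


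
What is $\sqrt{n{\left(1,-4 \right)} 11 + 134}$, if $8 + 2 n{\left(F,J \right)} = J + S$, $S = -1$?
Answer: $\frac{5 \sqrt{10}}{2} \approx 7.9057$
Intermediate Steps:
$n{\left(F,J \right)} = - \frac{9}{2} + \frac{J}{2}$ ($n{\left(F,J \right)} = -4 + \frac{J - 1}{2} = -4 + \frac{-1 + J}{2} = -4 + \left(- \frac{1}{2} + \frac{J}{2}\right) = - \frac{9}{2} + \frac{J}{2}$)
$\sqrt{n{\left(1,-4 \right)} 11 + 134} = \sqrt{\left(- \frac{9}{2} + \frac{1}{2} \left(-4\right)\right) 11 + 134} = \sqrt{\left(- \frac{9}{2} - 2\right) 11 + 134} = \sqrt{\left(- \frac{13}{2}\right) 11 + 134} = \sqrt{- \frac{143}{2} + 134} = \sqrt{\frac{125}{2}} = \frac{5 \sqrt{10}}{2}$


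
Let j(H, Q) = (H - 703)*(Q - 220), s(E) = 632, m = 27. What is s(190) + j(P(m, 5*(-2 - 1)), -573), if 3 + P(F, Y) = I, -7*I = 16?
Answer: 3936118/7 ≈ 5.6230e+5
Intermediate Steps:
I = -16/7 (I = -1/7*16 = -16/7 ≈ -2.2857)
P(F, Y) = -37/7 (P(F, Y) = -3 - 16/7 = -37/7)
j(H, Q) = (-703 + H)*(-220 + Q)
s(190) + j(P(m, 5*(-2 - 1)), -573) = 632 + (154660 - 703*(-573) - 220*(-37/7) - 37/7*(-573)) = 632 + (154660 + 402819 + 8140/7 + 21201/7) = 632 + 3931694/7 = 3936118/7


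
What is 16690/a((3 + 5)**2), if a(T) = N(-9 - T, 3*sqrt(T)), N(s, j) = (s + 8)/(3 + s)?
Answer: 233660/13 ≈ 17974.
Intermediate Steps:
N(s, j) = (8 + s)/(3 + s)
a(T) = (-1 - T)/(-6 - T) (a(T) = (8 + (-9 - T))/(3 + (-9 - T)) = (-1 - T)/(-6 - T))
16690/a((3 + 5)**2) = 16690/(((1 + (3 + 5)**2)/(6 + (3 + 5)**2))) = 16690/(((1 + 8**2)/(6 + 8**2))) = 16690/(((1 + 64)/(6 + 64))) = 16690/((65/70)) = 16690/(((1/70)*65)) = 16690/(13/14) = 16690*(14/13) = 233660/13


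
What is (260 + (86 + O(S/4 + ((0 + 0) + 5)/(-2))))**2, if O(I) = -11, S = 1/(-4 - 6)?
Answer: 112225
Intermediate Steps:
S = -1/10 (S = 1/(-10) = -1/10 ≈ -0.10000)
(260 + (86 + O(S/4 + ((0 + 0) + 5)/(-2))))**2 = (260 + (86 - 11))**2 = (260 + 75)**2 = 335**2 = 112225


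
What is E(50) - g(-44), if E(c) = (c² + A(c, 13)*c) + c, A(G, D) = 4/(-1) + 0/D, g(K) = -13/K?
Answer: 103387/44 ≈ 2349.7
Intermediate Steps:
A(G, D) = -4 (A(G, D) = 4*(-1) + 0 = -4 + 0 = -4)
E(c) = c² - 3*c (E(c) = (c² - 4*c) + c = c² - 3*c)
E(50) - g(-44) = 50*(-3 + 50) - (-13)/(-44) = 50*47 - (-13)*(-1)/44 = 2350 - 1*13/44 = 2350 - 13/44 = 103387/44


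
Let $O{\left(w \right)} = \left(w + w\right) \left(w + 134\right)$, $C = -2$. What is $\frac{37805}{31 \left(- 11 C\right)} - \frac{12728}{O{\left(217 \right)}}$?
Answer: $\frac{92746877}{1675674} \approx 55.349$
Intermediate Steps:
$O{\left(w \right)} = 2 w \left(134 + w\right)$
$\frac{37805}{31 \left(- 11 C\right)} - \frac{12728}{O{\left(217 \right)}} = \frac{37805}{31 \left(\left(-11\right) \left(-2\right)\right)} - \frac{12728}{2 \cdot 217 \left(134 + 217\right)} = \frac{37805}{31 \cdot 22} - \frac{12728}{2 \cdot 217 \cdot 351} = \frac{37805}{682} - \frac{12728}{152334} = 37805 \cdot \frac{1}{682} - \frac{6364}{76167} = \frac{37805}{682} - \frac{6364}{76167} = \frac{92746877}{1675674}$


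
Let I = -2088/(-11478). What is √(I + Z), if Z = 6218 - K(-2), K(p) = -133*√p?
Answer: √(22755865766 + 486722677*I*√2)/1913 ≈ 78.865 + 1.1925*I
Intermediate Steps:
I = 348/1913 (I = -2088*(-1/11478) = 348/1913 ≈ 0.18191)
Z = 6218 + 133*I*√2 (Z = 6218 - (-133)*√(-2) = 6218 - (-133)*I*√2 = 6218 + 133*I*√2 ≈ 6218.0 + 188.09*I)
√(I + Z) = √(348/1913 + (6218 + 133*I*√2)) = √(11895382/1913 + 133*I*√2)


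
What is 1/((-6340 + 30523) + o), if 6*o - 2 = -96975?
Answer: 6/48125 ≈ 0.00012468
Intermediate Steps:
o = -96973/6 (o = ⅓ + (⅙)*(-96975) = ⅓ - 32325/2 = -96973/6 ≈ -16162.)
1/((-6340 + 30523) + o) = 1/((-6340 + 30523) - 96973/6) = 1/(24183 - 96973/6) = 1/(48125/6) = 6/48125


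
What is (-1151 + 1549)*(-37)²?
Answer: 544862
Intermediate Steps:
(-1151 + 1549)*(-37)² = 398*1369 = 544862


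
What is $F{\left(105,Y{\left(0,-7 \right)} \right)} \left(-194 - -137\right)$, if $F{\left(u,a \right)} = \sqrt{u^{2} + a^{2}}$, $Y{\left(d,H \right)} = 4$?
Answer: $- 57 \sqrt{11041} \approx -5989.3$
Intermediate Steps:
$F{\left(u,a \right)} = \sqrt{a^{2} + u^{2}}$
$F{\left(105,Y{\left(0,-7 \right)} \right)} \left(-194 - -137\right) = \sqrt{4^{2} + 105^{2}} \left(-194 - -137\right) = \sqrt{16 + 11025} \left(-194 + 137\right) = \sqrt{11041} \left(-57\right) = - 57 \sqrt{11041}$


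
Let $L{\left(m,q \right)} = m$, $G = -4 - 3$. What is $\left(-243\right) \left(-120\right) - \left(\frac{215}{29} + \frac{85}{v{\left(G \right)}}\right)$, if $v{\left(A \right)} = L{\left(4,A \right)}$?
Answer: $\frac{3379235}{116} \approx 29131.0$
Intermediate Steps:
$G = -7$ ($G = -4 - 3 = -7$)
$v{\left(A \right)} = 4$
$\left(-243\right) \left(-120\right) - \left(\frac{215}{29} + \frac{85}{v{\left(G \right)}}\right) = \left(-243\right) \left(-120\right) - \left(\frac{85}{4} + \frac{215}{29}\right) = 29160 - \frac{3325}{116} = \frac{3379235}{116}$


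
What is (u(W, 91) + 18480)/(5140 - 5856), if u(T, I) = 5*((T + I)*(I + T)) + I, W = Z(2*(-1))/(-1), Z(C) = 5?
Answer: -55551/716 ≈ -77.585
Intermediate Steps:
W = -5 (W = 5/(-1) = 5*(-1) = -5)
u(T, I) = I + 5*(I + T)² (u(T, I) = 5*((I + T)*(I + T)) + I = 5*(I + T)² + I = I + 5*(I + T)²)
(u(W, 91) + 18480)/(5140 - 5856) = ((91 + 5*(91 - 5)²) + 18480)/(5140 - 5856) = ((91 + 5*86²) + 18480)/(-716) = ((91 + 5*7396) + 18480)*(-1/716) = ((91 + 36980) + 18480)*(-1/716) = (37071 + 18480)*(-1/716) = 55551*(-1/716) = -55551/716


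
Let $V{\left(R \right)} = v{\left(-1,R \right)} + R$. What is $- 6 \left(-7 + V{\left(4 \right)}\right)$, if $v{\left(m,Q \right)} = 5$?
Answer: $-12$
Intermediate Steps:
$V{\left(R \right)} = 5 + R$
$- 6 \left(-7 + V{\left(4 \right)}\right) = - 6 \left(-7 + \left(5 + 4\right)\right) = - 6 \left(-7 + 9\right) = \left(-6\right) 2 = -12$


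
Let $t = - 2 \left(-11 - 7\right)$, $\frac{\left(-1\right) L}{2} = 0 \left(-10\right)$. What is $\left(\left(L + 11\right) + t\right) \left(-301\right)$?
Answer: $-14147$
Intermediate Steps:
$L = 0$ ($L = - 2 \cdot 0 \left(-10\right) = \left(-2\right) 0 = 0$)
$t = 36$ ($t = \left(-2\right) \left(-18\right) = 36$)
$\left(\left(L + 11\right) + t\right) \left(-301\right) = \left(\left(0 + 11\right) + 36\right) \left(-301\right) = \left(11 + 36\right) \left(-301\right) = 47 \left(-301\right) = -14147$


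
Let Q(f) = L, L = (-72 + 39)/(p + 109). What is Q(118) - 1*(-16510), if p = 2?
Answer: 610859/37 ≈ 16510.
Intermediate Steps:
L = -11/37 (L = (-72 + 39)/(2 + 109) = -33/111 = -33*1/111 = -11/37 ≈ -0.29730)
Q(f) = -11/37
Q(118) - 1*(-16510) = -11/37 - 1*(-16510) = -11/37 + 16510 = 610859/37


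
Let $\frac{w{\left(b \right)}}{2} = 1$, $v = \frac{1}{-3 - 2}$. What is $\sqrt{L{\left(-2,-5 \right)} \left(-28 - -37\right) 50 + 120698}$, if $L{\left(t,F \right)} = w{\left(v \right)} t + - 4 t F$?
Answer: $\sqrt{100898} \approx 317.64$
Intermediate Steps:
$v = - \frac{1}{5}$ ($v = \frac{1}{-5} = - \frac{1}{5} \approx -0.2$)
$w{\left(b \right)} = 2$ ($w{\left(b \right)} = 2 \cdot 1 = 2$)
$L{\left(t,F \right)} = 2 t - 4 F t$ ($L{\left(t,F \right)} = 2 t + - 4 t F = 2 t - 4 F t$)
$\sqrt{L{\left(-2,-5 \right)} \left(-28 - -37\right) 50 + 120698} = \sqrt{2 \left(-2\right) \left(1 - -10\right) \left(-28 - -37\right) 50 + 120698} = \sqrt{2 \left(-2\right) \left(1 + 10\right) \left(-28 + 37\right) 50 + 120698} = \sqrt{2 \left(-2\right) 11 \cdot 9 \cdot 50 + 120698} = \sqrt{\left(-44\right) 9 \cdot 50 + 120698} = \sqrt{\left(-396\right) 50 + 120698} = \sqrt{-19800 + 120698} = \sqrt{100898}$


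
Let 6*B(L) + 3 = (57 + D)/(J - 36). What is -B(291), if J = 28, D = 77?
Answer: 79/24 ≈ 3.2917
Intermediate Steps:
B(L) = -79/24 (B(L) = -½ + ((57 + 77)/(28 - 36))/6 = -½ + (134/(-8))/6 = -½ + (134*(-⅛))/6 = -½ + (⅙)*(-67/4) = -½ - 67/24 = -79/24)
-B(291) = -1*(-79/24) = 79/24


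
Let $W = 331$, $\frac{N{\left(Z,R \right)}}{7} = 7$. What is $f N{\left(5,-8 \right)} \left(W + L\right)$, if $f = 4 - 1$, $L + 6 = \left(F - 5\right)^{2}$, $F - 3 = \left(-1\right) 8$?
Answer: $62475$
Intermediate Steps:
$N{\left(Z,R \right)} = 49$ ($N{\left(Z,R \right)} = 7 \cdot 7 = 49$)
$F = -5$ ($F = 3 - 8 = -5$)
$L = 94$ ($L = -6 + \left(-5 - 5\right)^{2} = -6 + \left(-10\right)^{2} = -6 + 100 = 94$)
$f = 3$
$f N{\left(5,-8 \right)} \left(W + L\right) = 3 \cdot 49 \left(331 + 94\right) = 147 \cdot 425 = 62475$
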